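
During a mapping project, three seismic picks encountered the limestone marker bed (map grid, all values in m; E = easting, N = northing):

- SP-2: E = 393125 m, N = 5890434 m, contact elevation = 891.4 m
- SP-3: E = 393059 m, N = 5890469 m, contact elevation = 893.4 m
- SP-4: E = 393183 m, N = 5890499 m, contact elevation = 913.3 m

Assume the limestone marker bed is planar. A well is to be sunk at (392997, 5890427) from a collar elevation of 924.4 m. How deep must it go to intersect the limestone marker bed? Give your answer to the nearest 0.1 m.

Let the plane be z = a·E + b·N + c.
SP-3−SP-2: −66a + 35b = 2;  SP-4−SP-2: 58a + 65b = 21.9.
Solving gives a = 0.100712025, b = 0.247056962.
Then c = 891.4 − a·393125 − b·5890434 = −1493973.74.
At (392997, 5890427): z_contact = 39579.52 + 1455271.00 − 1493973.74 = 876.78 m.
Depth below ground = 924.4 − 876.78 = 47.6 m.

47.6 m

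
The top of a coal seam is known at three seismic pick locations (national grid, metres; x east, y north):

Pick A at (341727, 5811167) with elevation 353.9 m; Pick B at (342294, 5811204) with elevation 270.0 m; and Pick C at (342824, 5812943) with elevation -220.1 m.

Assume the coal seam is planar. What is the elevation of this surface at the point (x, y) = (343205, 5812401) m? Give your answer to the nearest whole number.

-140 m

Let the plane be z = a·x + b·y + c.
Pick B−Pick A: 567a + 37b = −83.9;  Pick C−Pick A: 1097a + 1776b = −574.
Solving gives a = −0.13221027, b = −0.24153454.
Then c = 353.9 − a·341727 − b·5811167 = 1449131.24.
At (343205, 5812401): z = −45375.2 − 1403895.6 + 1449131.24 = -139.6 m.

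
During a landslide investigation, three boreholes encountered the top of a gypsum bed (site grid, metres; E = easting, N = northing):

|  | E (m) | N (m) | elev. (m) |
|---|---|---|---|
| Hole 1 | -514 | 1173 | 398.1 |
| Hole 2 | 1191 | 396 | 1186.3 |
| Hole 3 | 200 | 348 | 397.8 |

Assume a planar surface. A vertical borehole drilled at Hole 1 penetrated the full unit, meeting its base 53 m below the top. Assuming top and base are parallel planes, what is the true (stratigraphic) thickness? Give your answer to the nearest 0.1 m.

37.3 m

Let the plane be z = a·E + b·N + c.
Hole 2−Hole 1: 1705a − 777b = 788.2;  Hole 3−Hole 1: 714a − 825b = −0.3.
Solving gives a = 0.76363, b = 0.66125.
|∇z| = √(a²+b²) = 1.01014, so dip δ = arctan(1.01014) = 45.29°.
True thickness = vertical thickness × cos δ = 53 × cos 45.29° = 37.3 m.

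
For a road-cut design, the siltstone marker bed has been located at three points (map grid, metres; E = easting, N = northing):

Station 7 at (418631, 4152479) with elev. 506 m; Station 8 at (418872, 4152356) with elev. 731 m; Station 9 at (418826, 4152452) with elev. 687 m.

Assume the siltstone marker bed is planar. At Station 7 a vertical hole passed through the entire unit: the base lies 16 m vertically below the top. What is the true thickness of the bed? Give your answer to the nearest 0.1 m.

11.7 m

Let the plane be z = a·E + b·N + c.
Station 8−Station 7: 241a − 123b = 225;  Station 9−Station 7: 195a − 27b = 181.
Solving gives a = 0.92619, b = −0.01453.
|∇z| = √(a²+b²) = 0.92631, so dip δ = arctan(0.92631) = 42.81°.
True thickness = vertical thickness × cos δ = 16 × cos 42.81° = 11.7 m.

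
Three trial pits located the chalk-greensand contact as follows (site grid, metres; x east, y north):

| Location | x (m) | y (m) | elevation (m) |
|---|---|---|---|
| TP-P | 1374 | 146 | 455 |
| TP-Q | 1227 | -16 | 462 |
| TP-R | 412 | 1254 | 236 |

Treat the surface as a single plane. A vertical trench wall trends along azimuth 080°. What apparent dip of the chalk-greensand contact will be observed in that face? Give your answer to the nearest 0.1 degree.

3.7°

Two edge vectors: TP-P→TP-Q = (-147, -162, 7), TP-P→TP-R = (-962, 1108, -219).
Normal n = (TP-P→TP-Q) × (TP-P→TP-R) = (27722, -38927, -318720).
So ∂z/∂x = −n_x/n_z = 0.08698 and ∂z/∂y = −n_y/n_z = −0.12214.
Unit vector along 080° is (sin 80°, cos 80°) = (0.9848, 0.1736).
Slope in that direction = a·(0.9848) + b·(0.1736) = 0.06445.
Apparent dip = arctan|0.06445| = 3.7° (true dip is 8.5°, so apparent ≤ true as expected).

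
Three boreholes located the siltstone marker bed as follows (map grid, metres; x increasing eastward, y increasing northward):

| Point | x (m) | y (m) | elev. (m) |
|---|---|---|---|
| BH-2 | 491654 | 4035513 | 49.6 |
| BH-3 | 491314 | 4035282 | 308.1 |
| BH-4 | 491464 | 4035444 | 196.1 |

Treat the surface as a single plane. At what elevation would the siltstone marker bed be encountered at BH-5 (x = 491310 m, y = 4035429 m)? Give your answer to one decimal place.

Two edge vectors: BH-2→BH-3 = (-340, -231, 258.5), BH-2→BH-4 = (-190, -69, 146.5).
Normal n = (BH-2→BH-3) × (BH-2→BH-4) = (-16005, 695, -20430).
So ∂z/∂x = −n_x/n_z = −0.783406755 and ∂z/∂y = −n_y/n_z = 0.034018600.
Intercept c from BH-2: 49.6 + 385165.06 − 137282.50 = 247932.16.
At (491310, 4035429): z = −384895.6 + 137279.6 + 247932.16 = 316.2 m.

316.2 m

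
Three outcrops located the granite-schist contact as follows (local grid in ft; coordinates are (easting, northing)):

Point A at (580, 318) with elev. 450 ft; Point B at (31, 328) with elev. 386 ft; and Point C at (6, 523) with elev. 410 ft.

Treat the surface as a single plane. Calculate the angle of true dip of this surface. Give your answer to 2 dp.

10.35°

Let the plane be z = a·E + b·N + c.
Point B−Point A: −549a + 10b = −64;  Point C−Point A: −574a + 205b = −40.
Solving gives a = 0.11910, b = 0.13835.
Gradient magnitude |∇z| = √(a² + b²) = √(0.01418 + 0.01914) = 0.18255.
True dip = arctan(0.18255) = 10.35°, dipping toward SW (azimuth ≈ 221°).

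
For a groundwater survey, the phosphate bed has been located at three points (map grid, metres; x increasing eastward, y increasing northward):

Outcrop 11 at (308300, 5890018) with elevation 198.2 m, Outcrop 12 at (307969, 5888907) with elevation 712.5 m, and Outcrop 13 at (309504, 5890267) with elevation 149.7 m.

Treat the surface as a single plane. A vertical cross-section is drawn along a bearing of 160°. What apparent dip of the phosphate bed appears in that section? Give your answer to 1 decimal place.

Two edge vectors: Outcrop 11→Outcrop 12 = (-331, -1111, 514.3), Outcrop 11→Outcrop 13 = (1204, 249, -48.5).
Normal n = (Outcrop 11→Outcrop 12) × (Outcrop 11→Outcrop 13) = (-74177.2, 603163.7, 1255225).
So ∂z/∂x = −n_x/n_z = 0.05909 and ∂z/∂y = −n_y/n_z = −0.48052.
Unit vector along 160° is (sin 160°, cos 160°) = (0.3420, -0.9397).
Slope in that direction = a·(0.3420) + b·(-0.9397) = 0.47175.
Apparent dip = arctan|0.47175| = 25.3° (true dip is 25.8°, so apparent ≤ true as expected).

25.3°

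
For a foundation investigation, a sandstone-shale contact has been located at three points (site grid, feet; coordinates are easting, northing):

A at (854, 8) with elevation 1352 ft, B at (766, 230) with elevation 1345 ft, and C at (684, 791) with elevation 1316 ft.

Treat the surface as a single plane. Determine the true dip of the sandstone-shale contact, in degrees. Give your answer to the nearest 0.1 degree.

Two edge vectors: A→B = (-88, 222, -7), A→C = (-170, 783, -36).
Normal n = (A→B) × (A→C) = (-2511, -1978, -31164).
So ∂z/∂easting = −n_x/n_z = −0.08057 and ∂z/∂northing = −n_y/n_z = −0.06347.
Gradient magnitude |∇z| = √(a² + b²) = √(0.00649 + 0.00403) = 0.10257.
True dip = arctan(0.10257) = 5.9°, dipping toward NE (azimuth ≈ 052°).

5.9°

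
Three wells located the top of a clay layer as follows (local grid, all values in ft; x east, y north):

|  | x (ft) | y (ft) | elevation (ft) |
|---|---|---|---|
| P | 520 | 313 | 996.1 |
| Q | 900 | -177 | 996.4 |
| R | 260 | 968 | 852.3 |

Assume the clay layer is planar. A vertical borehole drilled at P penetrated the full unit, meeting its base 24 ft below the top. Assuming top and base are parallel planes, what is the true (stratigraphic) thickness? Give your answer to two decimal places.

Two edge vectors: P→Q = (380, -490, 0.3), P→R = (-260, 655, -143.8).
Normal n = (P→Q) × (P→R) = (70265.5, 54566, 121500).
So ∂z/∂x = −n_x/n_z = −0.57832 and ∂z/∂y = −n_y/n_z = −0.44910.
|∇z| = √(a²+b²) = 0.73222, so dip δ = arctan(0.73222) = 36.21°.
True thickness = vertical thickness × cos δ = 24 × cos 36.21° = 19.36 ft.

19.36 ft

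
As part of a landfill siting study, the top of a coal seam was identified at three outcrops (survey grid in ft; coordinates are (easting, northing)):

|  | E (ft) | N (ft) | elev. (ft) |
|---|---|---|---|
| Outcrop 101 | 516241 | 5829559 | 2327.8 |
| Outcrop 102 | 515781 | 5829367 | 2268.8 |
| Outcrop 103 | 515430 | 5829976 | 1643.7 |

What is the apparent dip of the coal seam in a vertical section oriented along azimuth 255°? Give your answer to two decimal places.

13.21°

Let the plane be z = a·E + b·N + c.
Outcrop 102−Outcrop 101: −460a − 192b = −59;  Outcrop 103−Outcrop 101: −811a + 417b = −684.1.
Solving gives a = 0.44874, b = −0.76781.
Unit vector along 255° is (sin 255°, cos 255°) = (-0.9659, -0.2588).
Slope in that direction = a·(-0.9659) + b·(-0.2588) = −0.23472.
Apparent dip = arctan|0.23472| = 13.21° (true dip is 41.6°, so apparent ≤ true as expected).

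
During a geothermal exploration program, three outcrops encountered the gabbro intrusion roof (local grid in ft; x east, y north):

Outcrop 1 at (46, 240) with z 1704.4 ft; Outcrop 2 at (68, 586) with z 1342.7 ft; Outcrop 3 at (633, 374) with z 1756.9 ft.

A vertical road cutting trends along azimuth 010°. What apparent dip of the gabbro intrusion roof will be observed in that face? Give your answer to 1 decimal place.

Two edge vectors: Outcrop 1→Outcrop 2 = (22, 346, -361.7), Outcrop 1→Outcrop 3 = (587, 134, 52.5).
Normal n = (Outcrop 1→Outcrop 2) × (Outcrop 1→Outcrop 3) = (66632.8, -213472.9, -200154).
So ∂z/∂x = −n_x/n_z = 0.33291 and ∂z/∂y = −n_y/n_z = −1.06654.
Unit vector along 010° is (sin 10°, cos 10°) = (0.1736, 0.9848).
Slope in that direction = a·(0.1736) + b·(0.9848) = −0.99253.
Apparent dip = arctan|0.99253| = 44.8° (true dip is 48.2°, so apparent ≤ true as expected).

44.8°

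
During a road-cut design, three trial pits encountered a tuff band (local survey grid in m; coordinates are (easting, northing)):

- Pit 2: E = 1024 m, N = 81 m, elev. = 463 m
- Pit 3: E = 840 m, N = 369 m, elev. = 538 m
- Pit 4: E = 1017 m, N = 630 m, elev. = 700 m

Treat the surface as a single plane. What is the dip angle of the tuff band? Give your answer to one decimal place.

27.2°

Let the plane be z = a·E + b·N + c.
Pit 3−Pit 2: −184a + 288b = 75;  Pit 4−Pit 2: −7a + 549b = 237.
Solving gives a = 0.27355, b = 0.43518.
Gradient magnitude |∇z| = √(a² + b²) = √(0.07483 + 0.18938) = 0.51401.
True dip = arctan(0.51401) = 27.2°, dipping toward SSW (azimuth ≈ 212°).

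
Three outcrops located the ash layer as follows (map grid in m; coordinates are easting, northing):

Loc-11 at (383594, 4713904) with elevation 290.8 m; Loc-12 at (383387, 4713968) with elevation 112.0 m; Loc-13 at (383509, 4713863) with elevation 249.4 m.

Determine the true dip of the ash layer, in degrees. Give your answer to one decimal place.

40.7°

Let the plane be z = a·easting + b·northing + c.
Loc-12−Loc-11: −207a + 64b = −178.8;  Loc-13−Loc-11: −85a − 41b = −41.4.
Solving gives a = 0.71662, b = −0.47592.
Gradient magnitude |∇z| = √(a² + b²) = √(0.51355 + 0.22650) = 0.86026.
True dip = arctan(0.86026) = 40.7°, dipping toward WNW (azimuth ≈ 304°).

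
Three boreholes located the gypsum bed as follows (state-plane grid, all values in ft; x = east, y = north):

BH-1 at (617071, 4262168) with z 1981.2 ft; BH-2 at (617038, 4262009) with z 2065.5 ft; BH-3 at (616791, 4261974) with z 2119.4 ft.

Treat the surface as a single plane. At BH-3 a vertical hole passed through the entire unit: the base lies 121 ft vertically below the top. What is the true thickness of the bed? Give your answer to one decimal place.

107.3 ft

Two edge vectors: BH-1→BH-2 = (-33, -159, 84.3), BH-1→BH-3 = (-280, -194, 138.2).
Normal n = (BH-1→BH-2) × (BH-1→BH-3) = (-5619.6, -19043.4, -38118).
So ∂z/∂x = −n_x/n_z = −0.14743 and ∂z/∂y = −n_y/n_z = −0.49959.
|∇z| = √(a²+b²) = 0.52089, so dip δ = arctan(0.52089) = 27.51°.
True thickness = vertical thickness × cos δ = 121 × cos 27.51° = 107.3 ft.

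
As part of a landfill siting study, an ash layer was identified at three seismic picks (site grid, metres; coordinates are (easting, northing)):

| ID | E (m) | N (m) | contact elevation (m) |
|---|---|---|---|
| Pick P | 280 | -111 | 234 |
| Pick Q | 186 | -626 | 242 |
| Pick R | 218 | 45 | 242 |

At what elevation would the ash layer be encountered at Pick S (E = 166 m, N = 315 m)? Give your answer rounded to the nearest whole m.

249 m

Let the plane be z = a·E + b·N + c.
Pick Q−Pick P: −94a − 515b = 8;  Pick R−Pick P: −62a + 156b = 8.
Solving gives a = −0.11521, b = 0.00549.
Then c = 234 − a·280 − b·-111 = 266.87.
At (166, 315): z = −19.1 + 1.7 + 266.87 = 249.5 m.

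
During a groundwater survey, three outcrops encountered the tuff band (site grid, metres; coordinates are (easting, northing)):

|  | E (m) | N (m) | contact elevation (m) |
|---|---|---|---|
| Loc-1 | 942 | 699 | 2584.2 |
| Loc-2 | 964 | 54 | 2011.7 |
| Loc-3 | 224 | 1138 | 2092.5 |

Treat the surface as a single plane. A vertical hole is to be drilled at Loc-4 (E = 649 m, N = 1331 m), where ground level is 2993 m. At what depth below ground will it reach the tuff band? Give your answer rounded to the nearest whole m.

188 m

Let the plane be z = a·E + b·N + c.
Loc-2−Loc-1: 22a − 645b = −572.5;  Loc-3−Loc-1: −718a + 439b = −491.7.
Solving gives a = 1.25366, b = 0.93036.
Then c = 2584.2 − a·942 − b·699 = 752.93.
At (649, 1331): z_contact = 813.6 + 1238.3 + 752.93 = 2804.9 m.
Depth below ground = 2993 − 2804.9 = 188 m.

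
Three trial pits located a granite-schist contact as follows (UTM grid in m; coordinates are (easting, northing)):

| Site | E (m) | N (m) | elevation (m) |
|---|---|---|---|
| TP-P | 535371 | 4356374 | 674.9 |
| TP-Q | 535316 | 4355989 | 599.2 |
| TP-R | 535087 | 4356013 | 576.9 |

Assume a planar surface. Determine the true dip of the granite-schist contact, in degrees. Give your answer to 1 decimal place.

12.1°

Let the plane be z = a·E + b·N + c.
TP-Q−TP-P: −55a − 385b = −75.7;  TP-R−TP-P: −284a − 361b = −98.
Solving gives a = 0.11625, b = 0.18002.
Gradient magnitude |∇z| = √(a² + b²) = √(0.01351 + 0.03241) = 0.21429.
True dip = arctan(0.21429) = 12.1°, dipping toward SSW (azimuth ≈ 213°).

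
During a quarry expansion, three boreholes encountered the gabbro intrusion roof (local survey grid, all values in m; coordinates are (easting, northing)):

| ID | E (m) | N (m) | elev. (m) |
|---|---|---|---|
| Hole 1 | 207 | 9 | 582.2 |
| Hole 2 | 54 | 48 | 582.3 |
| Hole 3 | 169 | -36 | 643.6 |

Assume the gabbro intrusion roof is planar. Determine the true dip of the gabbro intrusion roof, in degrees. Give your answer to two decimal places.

49.20°

Let the plane be z = a·E + b·N + c.
Hole 2−Hole 1: −153a + 39b = 0.1;  Hole 3−Hole 1: −38a − 45b = 61.4.
Solving gives a = −0.28673, b = −1.12231.
Gradient magnitude |∇z| = √(a² + b²) = √(0.08222 + 1.25959) = 1.15836.
True dip = arctan(1.15836) = 49.20°, dipping toward NNE (azimuth ≈ 014°).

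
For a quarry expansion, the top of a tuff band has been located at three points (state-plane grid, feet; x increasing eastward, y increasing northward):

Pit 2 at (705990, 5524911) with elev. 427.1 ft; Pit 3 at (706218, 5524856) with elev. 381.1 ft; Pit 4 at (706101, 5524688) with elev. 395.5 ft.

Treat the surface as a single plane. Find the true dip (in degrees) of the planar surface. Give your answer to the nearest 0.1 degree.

11.1°

Two edge vectors: Pit 2→Pit 3 = (228, -55, -46), Pit 2→Pit 4 = (111, -223, -31.6).
Normal n = (Pit 2→Pit 3) × (Pit 2→Pit 4) = (-8520, 2098.8, -44739).
So ∂z/∂x = −n_x/n_z = −0.19044 and ∂z/∂y = −n_y/n_z = 0.04691.
Gradient magnitude |∇z| = √(a² + b²) = √(0.03627 + 0.00220) = 0.19613.
True dip = arctan(0.19613) = 11.1°, dipping toward ESE (azimuth ≈ 104°).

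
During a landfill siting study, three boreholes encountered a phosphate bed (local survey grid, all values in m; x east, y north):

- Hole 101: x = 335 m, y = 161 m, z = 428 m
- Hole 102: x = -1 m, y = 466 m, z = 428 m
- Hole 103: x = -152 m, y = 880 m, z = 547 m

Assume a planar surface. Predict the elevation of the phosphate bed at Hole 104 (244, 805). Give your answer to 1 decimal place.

Let the plane be z = a·x + b·y + c.
Hole 102−Hole 101: −336a + 305b = 0;  Hole 103−Hole 101: −487a + 719b = 119.
Solving gives a = 0.39006, b = 0.42971.
Then c = 428 − a·335 − b·161 = 228.15.
At (244, 805): z = 95.2 + 345.9 + 228.15 = 669.2 m.

669.2 m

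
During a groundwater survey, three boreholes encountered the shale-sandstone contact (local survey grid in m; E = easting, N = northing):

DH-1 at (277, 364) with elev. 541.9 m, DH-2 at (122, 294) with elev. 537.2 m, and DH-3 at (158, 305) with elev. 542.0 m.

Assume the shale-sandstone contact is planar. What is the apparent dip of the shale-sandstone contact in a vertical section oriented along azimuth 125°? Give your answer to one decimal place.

Let the plane be z = a·E + b·N + c.
DH-2−DH-1: −155a − 70b = −4.7;  DH-3−DH-1: −119a − 59b = 0.1.
Solving gives a = 0.34883, b = −0.70528.
Unit vector along 125° is (sin 125°, cos 125°) = (0.8192, -0.5736).
Slope in that direction = a·(0.8192) + b·(-0.5736) = 0.69028.
Apparent dip = arctan|0.69028| = 34.6° (true dip is 38.2°, so apparent ≤ true as expected).

34.6°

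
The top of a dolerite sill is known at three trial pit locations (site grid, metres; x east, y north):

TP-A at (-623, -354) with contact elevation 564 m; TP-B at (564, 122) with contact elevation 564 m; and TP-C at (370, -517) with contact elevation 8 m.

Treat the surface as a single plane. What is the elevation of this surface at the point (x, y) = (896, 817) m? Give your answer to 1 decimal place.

Let the plane be z = a·x + b·y + c.
TP-B−TP-A: 1187a + 476b = 0;  TP-C−TP-A: 993a − 163b = −556.
Solving gives a = −0.39729, b = 0.99073.
Then c = 564 − a·-623 − b·-354 = 667.20.
At (896, 817): z = −356.0 + 809.4 + 667.20 = 1120.7 m.

1120.7 m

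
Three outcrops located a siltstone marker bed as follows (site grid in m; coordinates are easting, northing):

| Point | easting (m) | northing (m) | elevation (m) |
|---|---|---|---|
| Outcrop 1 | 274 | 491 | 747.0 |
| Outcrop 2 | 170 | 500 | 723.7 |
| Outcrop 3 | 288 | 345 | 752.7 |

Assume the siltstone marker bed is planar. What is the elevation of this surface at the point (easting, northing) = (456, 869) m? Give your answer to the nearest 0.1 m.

780.8 m

Let the plane be z = a·easting + b·northing + c.
Outcrop 2−Outcrop 1: −104a + 9b = −23.3;  Outcrop 3−Outcrop 1: 14a − 146b = 5.7.
Solving gives a = 0.22251, b = −0.01770.
Then c = 747 − a·274 − b·491 = 694.73.
At (456, 869): z = 101.5 − 15.4 + 694.73 = 780.8 m.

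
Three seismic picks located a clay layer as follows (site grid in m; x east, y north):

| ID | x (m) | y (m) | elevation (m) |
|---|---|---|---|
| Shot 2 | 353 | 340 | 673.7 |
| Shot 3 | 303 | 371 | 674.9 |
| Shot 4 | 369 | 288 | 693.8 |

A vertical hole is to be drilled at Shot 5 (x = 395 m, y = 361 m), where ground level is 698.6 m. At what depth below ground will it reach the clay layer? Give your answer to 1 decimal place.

48.8 m

Let the plane be z = a·x + b·y + c.
Shot 3−Shot 2: −50a + 31b = 1.2;  Shot 4−Shot 2: 16a − 52b = 20.1.
Solving gives a = −0.32581, b = −0.48679.
Then c = 673.7 − a·353 − b·340 = 954.22.
At (395, 361): z_contact = −128.69 − 175.73 + 954.22 = 649.79 m.
Depth below ground = 698.6 − 649.79 = 48.8 m.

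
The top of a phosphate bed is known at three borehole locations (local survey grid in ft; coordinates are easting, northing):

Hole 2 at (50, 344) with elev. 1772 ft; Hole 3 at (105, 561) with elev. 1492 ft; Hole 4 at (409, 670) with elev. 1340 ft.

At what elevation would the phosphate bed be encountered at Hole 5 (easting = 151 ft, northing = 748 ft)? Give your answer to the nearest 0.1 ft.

1250.8 ft

Let the plane be z = a·easting + b·northing + c.
Hole 3−Hole 2: 55a + 217b = −280;  Hole 4−Hole 2: 359a + 326b = −432.
Solving gives a = −0.04109, b = −1.27991.
Then c = 1772 − a·50 − b·344 = 2214.34.
At (151, 748): z = −6.2 − 957.4 + 2214.34 = 1250.8 ft.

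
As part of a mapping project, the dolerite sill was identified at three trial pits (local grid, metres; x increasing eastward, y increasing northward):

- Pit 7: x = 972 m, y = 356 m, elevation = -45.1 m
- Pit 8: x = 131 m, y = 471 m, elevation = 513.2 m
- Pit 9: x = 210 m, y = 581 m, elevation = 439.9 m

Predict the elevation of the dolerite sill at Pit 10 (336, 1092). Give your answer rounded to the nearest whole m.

265 m

Let the plane be z = a·x + b·y + c.
Pit 8−Pit 7: −841a + 115b = 558.3;  Pit 9−Pit 7: −762a + 225b = 485.
Solving gives a = −0.68746, b = −0.17264.
Then c = -45.1 − a·972 − b·356 = 684.57.
At (336, 1092): z = −231.0 − 188.5 + 684.57 = 265.1 m.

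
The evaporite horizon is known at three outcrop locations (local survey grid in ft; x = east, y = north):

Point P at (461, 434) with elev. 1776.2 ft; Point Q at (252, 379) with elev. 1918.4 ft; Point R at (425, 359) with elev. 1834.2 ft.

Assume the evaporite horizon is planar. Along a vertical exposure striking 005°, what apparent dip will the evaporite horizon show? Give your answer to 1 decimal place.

29.1°

Two edge vectors: Point P→Point Q = (-209, -55, 142.2), Point P→Point R = (-36, -75, 58).
Normal n = (Point P→Point Q) × (Point P→Point R) = (7475, 7002.8, 13695).
So ∂z/∂x = −n_x/n_z = −0.54582 and ∂z/∂y = −n_y/n_z = −0.51134.
Unit vector along 005° is (sin 5°, cos 5°) = (0.0872, 0.9962).
Slope in that direction = a·(0.0872) + b·(0.9962) = −0.55697.
Apparent dip = arctan|0.55697| = 29.1° (true dip is 36.8°, so apparent ≤ true as expected).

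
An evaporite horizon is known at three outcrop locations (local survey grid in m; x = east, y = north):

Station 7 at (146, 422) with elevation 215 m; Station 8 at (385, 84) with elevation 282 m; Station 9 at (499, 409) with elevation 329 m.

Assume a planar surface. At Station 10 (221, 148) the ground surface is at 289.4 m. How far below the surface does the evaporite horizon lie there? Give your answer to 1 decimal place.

58.6 m

Let the plane be z = a·x + b·y + c.
Station 8−Station 7: 239a − 338b = 67;  Station 9−Station 7: 353a − 13b = 114.
Solving gives a = 0.32409, b = 0.03094.
Then c = 215 − a·146 − b·422 = 154.63.
At (221, 148): z_contact = 71.62 + 4.58 + 154.63 = 230.83 m.
Depth below ground = 289.4 − 230.83 = 58.6 m.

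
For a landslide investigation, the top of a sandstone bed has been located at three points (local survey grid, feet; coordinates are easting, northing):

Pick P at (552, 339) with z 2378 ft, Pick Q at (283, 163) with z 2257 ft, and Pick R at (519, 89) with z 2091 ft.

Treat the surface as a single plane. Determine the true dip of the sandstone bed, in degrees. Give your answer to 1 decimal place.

51.0°

Two edge vectors: Pick P→Pick Q = (-269, -176, -121), Pick P→Pick R = (-33, -250, -287).
Normal n = (Pick P→Pick Q) × (Pick P→Pick R) = (20262, -73210, 61442).
So ∂z/∂easting = −n_x/n_z = −0.32977 and ∂z/∂northing = −n_y/n_z = 1.19153.
Gradient magnitude |∇z| = √(a² + b²) = √(0.10875 + 1.41974) = 1.23632.
True dip = arctan(1.23632) = 51.0°, dipping toward SSE (azimuth ≈ 165°).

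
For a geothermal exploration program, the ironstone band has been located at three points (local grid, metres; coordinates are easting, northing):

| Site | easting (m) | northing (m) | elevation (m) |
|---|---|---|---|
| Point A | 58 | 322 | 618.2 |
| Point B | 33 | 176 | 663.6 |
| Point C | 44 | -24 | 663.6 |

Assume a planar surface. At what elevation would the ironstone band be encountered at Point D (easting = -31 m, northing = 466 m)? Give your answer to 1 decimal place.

729.6 m

Two edge vectors: Point A→Point B = (-25, -146, 45.4), Point A→Point C = (-14, -346, 45.4).
Normal n = (Point A→Point B) × (Point A→Point C) = (9080, 499.4, 6606).
So ∂z/∂easting = −n_x/n_z = −1.37451 and ∂z/∂northing = −n_y/n_z = −0.07560.
Intercept c from Point A: 618.2 + 79.72 + 24.34 = 722.26.
At (-31, 466): z = 42.6 − 35.2 + 722.26 = 729.6 m.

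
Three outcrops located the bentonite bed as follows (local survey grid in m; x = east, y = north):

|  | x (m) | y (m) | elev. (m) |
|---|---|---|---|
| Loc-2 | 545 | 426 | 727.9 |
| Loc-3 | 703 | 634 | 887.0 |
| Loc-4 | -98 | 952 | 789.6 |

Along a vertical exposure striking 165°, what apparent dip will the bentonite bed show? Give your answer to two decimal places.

Let the plane be z = a·x + b·y + c.
Loc-3−Loc-2: 158a + 208b = 159.1;  Loc-4−Loc-2: −643a + 526b = 61.7.
Solving gives a = 0.32673, b = 0.51671.
Unit vector along 165° is (sin 165°, cos 165°) = (0.2588, -0.9659).
Slope in that direction = a·(0.2588) + b·(-0.9659) = −0.41454.
Apparent dip = arctan|0.41454| = 22.52° (true dip is 31.4°, so apparent ≤ true as expected).

22.52°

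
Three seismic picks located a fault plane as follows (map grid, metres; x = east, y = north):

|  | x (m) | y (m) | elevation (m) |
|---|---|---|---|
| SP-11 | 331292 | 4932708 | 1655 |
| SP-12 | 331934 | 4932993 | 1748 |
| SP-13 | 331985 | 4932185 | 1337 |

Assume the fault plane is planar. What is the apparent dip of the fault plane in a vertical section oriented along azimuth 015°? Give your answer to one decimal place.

Let the plane be z = a·x + b·y + c.
SP-12−SP-11: 642a + 285b = 93;  SP-13−SP-11: 693a − 523b = −318.
Solving gives a = −0.07874, b = 0.50369.
Unit vector along 015° is (sin 15°, cos 15°) = (0.2588, 0.9659).
Slope in that direction = a·(0.2588) + b·(0.9659) = 0.46615.
Apparent dip = arctan|0.46615| = 25.0° (true dip is 27.0°, so apparent ≤ true as expected).

25.0°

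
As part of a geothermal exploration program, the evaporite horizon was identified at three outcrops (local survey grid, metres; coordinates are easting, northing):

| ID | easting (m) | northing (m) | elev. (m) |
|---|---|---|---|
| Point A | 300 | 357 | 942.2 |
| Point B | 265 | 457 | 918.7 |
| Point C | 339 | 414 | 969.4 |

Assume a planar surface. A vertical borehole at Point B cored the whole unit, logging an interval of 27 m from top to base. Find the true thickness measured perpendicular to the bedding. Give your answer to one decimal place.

Let the plane be z = a·easting + b·northing + c.
Point B−Point A: −35a + 100b = −23.5;  Point C−Point A: 39a + 57b = 27.2.
Solving gives a = 0.68863, b = 0.00602.
|∇z| = √(a²+b²) = 0.68866, so dip δ = arctan(0.68866) = 34.55°.
True thickness = vertical thickness × cos δ = 27 × cos 34.55° = 22.2 m.

22.2 m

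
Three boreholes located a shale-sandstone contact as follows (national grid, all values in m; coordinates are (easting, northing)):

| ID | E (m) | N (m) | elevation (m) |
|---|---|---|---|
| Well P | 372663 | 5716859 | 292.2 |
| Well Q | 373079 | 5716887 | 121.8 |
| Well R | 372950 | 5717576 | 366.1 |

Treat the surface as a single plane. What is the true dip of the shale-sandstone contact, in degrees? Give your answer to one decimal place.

27.0°

Two edge vectors: Well P→Well Q = (416, 28, -170.4), Well P→Well R = (287, 717, 73.9).
Normal n = (Well P→Well Q) × (Well P→Well R) = (124246, -79647.2, 290236).
So ∂z/∂E = −n_x/n_z = −0.42809 and ∂z/∂N = −n_y/n_z = 0.27442.
Gradient magnitude |∇z| = √(a² + b²) = √(0.18326 + 0.07531) = 0.50849.
True dip = arctan(0.50849) = 27.0°, dipping toward ESE (azimuth ≈ 123°).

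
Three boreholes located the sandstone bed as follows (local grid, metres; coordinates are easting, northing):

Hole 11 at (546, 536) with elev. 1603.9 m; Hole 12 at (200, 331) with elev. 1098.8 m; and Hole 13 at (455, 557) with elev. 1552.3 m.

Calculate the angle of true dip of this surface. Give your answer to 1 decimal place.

Two edge vectors: Hole 11→Hole 12 = (-346, -205, -505.1), Hole 11→Hole 13 = (-91, 21, -51.6).
Normal n = (Hole 11→Hole 12) × (Hole 11→Hole 13) = (21185.1, 28110.5, -25921).
So ∂z/∂easting = −n_x/n_z = 0.81729 and ∂z/∂northing = −n_y/n_z = 1.08447.
Gradient magnitude |∇z| = √(a² + b²) = √(0.66797 + 1.17607) = 1.35796.
True dip = arctan(1.35796) = 53.6°, dipping toward SW (azimuth ≈ 217°).

53.6°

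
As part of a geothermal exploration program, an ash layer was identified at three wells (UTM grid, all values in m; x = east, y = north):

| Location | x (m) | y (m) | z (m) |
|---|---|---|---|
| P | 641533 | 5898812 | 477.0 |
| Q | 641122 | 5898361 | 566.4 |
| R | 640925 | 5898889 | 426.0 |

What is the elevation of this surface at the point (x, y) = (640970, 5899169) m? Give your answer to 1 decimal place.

359.4 m

Let the plane be z = a·x + b·y + c.
Q−P: −411a − 451b = 89.4;  R−P: −608a + 77b = −51.
Solving gives a = 0.052695558, b = −0.246248059.
Then c = 477 − a·641533 − b·5898812 = 1419242.06.
At (640970, 5899169): z = 33776.3 − 1452658.9 + 1419242.06 = 359.4 m.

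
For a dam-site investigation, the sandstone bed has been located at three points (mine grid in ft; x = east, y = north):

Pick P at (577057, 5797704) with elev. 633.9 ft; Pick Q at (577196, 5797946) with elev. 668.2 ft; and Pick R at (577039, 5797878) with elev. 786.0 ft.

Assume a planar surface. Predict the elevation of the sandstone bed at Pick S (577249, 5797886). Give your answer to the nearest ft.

565 ft

Two edge vectors: Pick P→Pick Q = (139, 242, 34.3), Pick P→Pick R = (-18, 174, 152.1).
Normal n = (Pick P→Pick Q) × (Pick P→Pick R) = (30840, -21759.3, 28542).
So ∂z/∂x = −n_x/n_z = −1.08051293 and ∂z/∂y = −n_y/n_z = 0.76236073.
Intercept c from Pick P: 633.9 + 623517.55 − 4419941.86 = −3795790.41.
At (577249, 5797886): z = −623725.0 + 4420080.6 − 3795790.41 = 565.2 ft.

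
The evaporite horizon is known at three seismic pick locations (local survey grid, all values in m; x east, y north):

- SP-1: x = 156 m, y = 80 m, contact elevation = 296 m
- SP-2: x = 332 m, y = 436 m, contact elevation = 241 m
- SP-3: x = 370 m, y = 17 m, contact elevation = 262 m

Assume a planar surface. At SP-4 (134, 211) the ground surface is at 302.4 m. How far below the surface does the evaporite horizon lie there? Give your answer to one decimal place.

11.2 m

Two edge vectors: SP-1→SP-2 = (176, 356, -55), SP-1→SP-3 = (214, -63, -34).
Normal n = (SP-1→SP-2) × (SP-1→SP-3) = (-15569, -5786, -87272).
So ∂z/∂x = −n_x/n_z = −0.17840 and ∂z/∂y = −n_y/n_z = −0.06630.
Intercept c from SP-1: 296 + 27.83 + 5.30 = 329.13.
At (134, 211): z_contact = −23.91 − 13.99 + 329.13 = 291.24 m.
Depth below ground = 302.4 − 291.24 = 11.2 m.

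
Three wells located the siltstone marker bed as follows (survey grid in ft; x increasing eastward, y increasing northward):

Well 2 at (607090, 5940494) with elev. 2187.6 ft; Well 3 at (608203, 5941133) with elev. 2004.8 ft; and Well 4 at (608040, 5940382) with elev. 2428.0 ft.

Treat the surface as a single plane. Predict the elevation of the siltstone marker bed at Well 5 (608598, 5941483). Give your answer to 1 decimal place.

1865.6 ft

Let the plane be z = a·x + b·y + c.
Well 3−Well 2: 1113a + 639b = −182.8;  Well 4−Well 2: 950a − 112b = 240.4.
Solving gives a = 0.181961061, b = −0.603008859.
Then c = 2187.6 − a·607090 − b·5940494 = 3473891.37.
At (608598, 5941483): z = 110741.1 − 3582766.9 + 3473891.37 = 1865.6 ft.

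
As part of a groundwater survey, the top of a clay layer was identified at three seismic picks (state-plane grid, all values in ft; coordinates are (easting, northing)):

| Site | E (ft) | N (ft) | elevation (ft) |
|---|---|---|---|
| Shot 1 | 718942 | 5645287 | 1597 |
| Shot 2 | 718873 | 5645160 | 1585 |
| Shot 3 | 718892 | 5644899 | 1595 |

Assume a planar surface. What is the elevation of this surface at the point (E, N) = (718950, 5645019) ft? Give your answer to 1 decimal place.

Let the plane be z = a·E + b·N + c.
Shot 2−Shot 1: −69a − 127b = −12;  Shot 3−Shot 1: −50a − 388b = −2.
Solving gives a = 0.215551856, b = −0.022622662.
Then c = 1597 − a·718942 − b·5645287 = −25660.86.
At (718950, 5645019): z = 154971.0 − 127705.4 − 25660.86 = 1604.8 ft.

1604.8 ft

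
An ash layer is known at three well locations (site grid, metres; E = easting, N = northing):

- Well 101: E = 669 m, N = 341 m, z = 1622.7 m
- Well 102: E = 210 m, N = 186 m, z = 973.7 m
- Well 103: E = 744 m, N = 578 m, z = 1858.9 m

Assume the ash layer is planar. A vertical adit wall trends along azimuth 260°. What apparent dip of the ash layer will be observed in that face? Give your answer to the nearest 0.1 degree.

Let the plane be z = a·E + b·N + c.
Well 102−Well 101: −459a − 155b = −649;  Well 103−Well 101: 75a + 237b = 236.2.
Solving gives a = 1.20630, b = 0.61488.
Unit vector along 260° is (sin 260°, cos 260°) = (-0.9848, -0.1736).
Slope in that direction = a·(-0.9848) + b·(-0.1736) = −1.29475.
Apparent dip = arctan|1.29475| = 52.3° (true dip is 53.6°, so apparent ≤ true as expected).

52.3°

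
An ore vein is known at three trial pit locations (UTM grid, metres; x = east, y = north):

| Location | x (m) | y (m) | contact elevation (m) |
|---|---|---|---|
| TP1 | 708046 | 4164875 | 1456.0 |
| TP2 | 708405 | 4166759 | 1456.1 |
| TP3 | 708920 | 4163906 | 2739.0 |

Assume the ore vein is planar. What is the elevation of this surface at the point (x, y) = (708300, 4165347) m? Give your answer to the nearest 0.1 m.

1654.9 m

Two edge vectors: TP1→TP2 = (359, 1884, 0.1), TP1→TP3 = (874, -969, 1283).
Normal n = (TP1→TP2) × (TP1→TP3) = (2417268.9, -460509.6, -1994487).
So ∂z/∂x = −n_x/n_z = 1.211975260 and ∂z/∂y = −n_y/n_z = −0.230891252.
Intercept c from TP1: 1456 − 858134.23 + 961633.20 = 104954.97.
At (708300, 4165347): z = 858442.1 − 961742.2 + 104954.97 = 1654.9 m.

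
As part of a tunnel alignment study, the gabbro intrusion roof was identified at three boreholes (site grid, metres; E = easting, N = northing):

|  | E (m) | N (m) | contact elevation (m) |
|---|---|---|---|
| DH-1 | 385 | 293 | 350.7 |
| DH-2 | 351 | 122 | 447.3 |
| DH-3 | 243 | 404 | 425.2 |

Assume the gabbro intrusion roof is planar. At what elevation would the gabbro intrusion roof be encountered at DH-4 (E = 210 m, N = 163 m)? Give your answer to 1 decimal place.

Let the plane be z = a·E + b·N + c.
DH-2−DH-1: −34a − 171b = 96.6;  DH-3−DH-1: −142a + 111b = 74.5.
Solving gives a = −0.83626, b = −0.39864.
Then c = 350.7 − a·385 − b·293 = 789.46.
At (210, 163): z = −175.6 − 65.0 + 789.46 = 548.9 m.

548.9 m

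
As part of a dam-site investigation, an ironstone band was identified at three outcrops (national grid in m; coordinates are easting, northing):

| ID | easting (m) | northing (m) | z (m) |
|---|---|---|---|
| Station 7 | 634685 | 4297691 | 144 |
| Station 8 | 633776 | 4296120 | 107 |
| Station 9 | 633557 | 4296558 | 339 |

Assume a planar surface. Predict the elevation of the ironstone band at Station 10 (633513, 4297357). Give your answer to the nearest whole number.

595 m

Let the plane be z = a·easting + b·northing + c.
Station 8−Station 7: −909a − 1571b = −37;  Station 9−Station 7: −1128a − 1133b = 195.
Solving gives a = −0.46924040, b = 0.29506017.
Then c = 144 − a·634685 − b·4297691 = −970113.58.
At (633513, 4297357): z = −297269.9 + 1267978.9 − 970113.58 = 595.4 m.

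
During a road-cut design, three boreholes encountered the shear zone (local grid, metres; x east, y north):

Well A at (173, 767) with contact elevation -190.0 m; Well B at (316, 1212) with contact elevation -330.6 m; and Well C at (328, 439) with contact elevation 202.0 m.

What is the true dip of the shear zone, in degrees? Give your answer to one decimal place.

52.3°

Two edge vectors: Well A→Well B = (143, 445, -140.6), Well A→Well C = (155, -328, 392).
Normal n = (Well A→Well B) × (Well A→Well C) = (128323.2, -77849, -115879).
So ∂z/∂x = −n_x/n_z = 1.10739 and ∂z/∂y = −n_y/n_z = −0.67181.
Gradient magnitude |∇z| = √(a² + b²) = √(1.22631 + 0.45133) = 1.29524.
True dip = arctan(1.29524) = 52.3°, dipping toward WNW (azimuth ≈ 301°).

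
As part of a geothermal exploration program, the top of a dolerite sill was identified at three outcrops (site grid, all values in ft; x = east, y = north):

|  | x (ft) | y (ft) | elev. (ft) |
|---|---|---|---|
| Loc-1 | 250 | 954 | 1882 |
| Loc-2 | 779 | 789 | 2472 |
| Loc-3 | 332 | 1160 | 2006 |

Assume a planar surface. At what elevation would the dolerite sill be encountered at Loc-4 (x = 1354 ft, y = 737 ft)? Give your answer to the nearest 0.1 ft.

3131.2 ft

Let the plane be z = a·x + b·y + c.
Loc-2−Loc-1: 529a − 165b = 590;  Loc-3−Loc-1: 82a + 206b = 124.
Solving gives a = 1.159146, b = 0.140534.
Then c = 1882 − a·250 − b·954 = 1458.14.
At (1354, 737): z = 1569.5 + 103.6 + 1458.14 = 3131.2 ft.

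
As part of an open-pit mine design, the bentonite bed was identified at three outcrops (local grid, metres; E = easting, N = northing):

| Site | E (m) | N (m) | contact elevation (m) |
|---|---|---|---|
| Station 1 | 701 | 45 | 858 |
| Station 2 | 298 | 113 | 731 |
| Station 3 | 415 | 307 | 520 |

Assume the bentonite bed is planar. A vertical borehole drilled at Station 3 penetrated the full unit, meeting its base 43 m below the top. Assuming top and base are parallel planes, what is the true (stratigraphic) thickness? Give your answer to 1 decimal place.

Two edge vectors: Station 1→Station 2 = (-403, 68, -127), Station 1→Station 3 = (-286, 262, -338).
Normal n = (Station 1→Station 2) × (Station 1→Station 3) = (10290, -99892, -86138).
So ∂z/∂E = −n_x/n_z = 0.11946 and ∂z/∂N = −n_y/n_z = −1.15967.
|∇z| = √(a²+b²) = 1.16581, so dip δ = arctan(1.16581) = 49.38°.
True thickness = vertical thickness × cos δ = 43 × cos 49.38° = 28.0 m.

28.0 m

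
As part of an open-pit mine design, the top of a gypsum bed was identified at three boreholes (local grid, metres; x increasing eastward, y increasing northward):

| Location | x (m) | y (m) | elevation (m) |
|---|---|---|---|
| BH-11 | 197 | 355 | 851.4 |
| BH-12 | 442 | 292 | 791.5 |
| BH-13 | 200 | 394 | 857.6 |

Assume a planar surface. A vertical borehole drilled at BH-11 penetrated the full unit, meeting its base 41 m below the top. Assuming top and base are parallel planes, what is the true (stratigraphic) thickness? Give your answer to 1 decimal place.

39.6 m

Two edge vectors: BH-11→BH-12 = (245, -63, -59.9), BH-11→BH-13 = (3, 39, 6.2).
Normal n = (BH-11→BH-12) × (BH-11→BH-13) = (1945.5, -1698.7, 9744).
So ∂z/∂x = −n_x/n_z = −0.19966 and ∂z/∂y = −n_y/n_z = 0.17433.
|∇z| = √(a²+b²) = 0.26506, so dip δ = arctan(0.26506) = 14.85°.
True thickness = vertical thickness × cos δ = 41 × cos 14.85° = 39.6 m.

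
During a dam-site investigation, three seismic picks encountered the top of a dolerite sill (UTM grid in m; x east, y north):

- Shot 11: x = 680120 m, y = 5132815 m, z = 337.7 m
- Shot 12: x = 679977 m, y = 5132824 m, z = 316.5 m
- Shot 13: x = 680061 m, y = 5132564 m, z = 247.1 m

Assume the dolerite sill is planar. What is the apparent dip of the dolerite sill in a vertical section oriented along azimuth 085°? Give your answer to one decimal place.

11.1°

Let the plane be z = a·x + b·y + c.
Shot 12−Shot 11: −143a + 9b = −21.2;  Shot 13−Shot 11: −59a − 251b = −90.6.
Solving gives a = 0.16848, b = 0.32135.
Unit vector along 085° is (sin 85°, cos 85°) = (0.9962, 0.0872).
Slope in that direction = a·(0.9962) + b·(0.0872) = 0.19584.
Apparent dip = arctan|0.19584| = 11.1° (true dip is 19.9°, so apparent ≤ true as expected).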